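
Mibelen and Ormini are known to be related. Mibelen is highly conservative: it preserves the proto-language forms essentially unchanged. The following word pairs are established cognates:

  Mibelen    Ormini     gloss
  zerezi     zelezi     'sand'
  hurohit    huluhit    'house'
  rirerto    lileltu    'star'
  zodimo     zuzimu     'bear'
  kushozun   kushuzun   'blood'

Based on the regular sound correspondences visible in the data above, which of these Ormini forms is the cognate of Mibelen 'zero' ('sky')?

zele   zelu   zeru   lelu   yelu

hurohit ~ huluhit — Mibelen r corresponds to Ormini l between vowels (before a back vowel).
rirerto ~ lileltu, zodimo ~ zuzimu — Mibelen o corresponds to Ormini u word-finally.
Applying these to Mibelen 'zero':
  zero → zelo   (r→l between vowels (before a back vowel))
  zelo → zelu   (o→u word-finally)
So the Ormini cognate is 'zelu'.

zelu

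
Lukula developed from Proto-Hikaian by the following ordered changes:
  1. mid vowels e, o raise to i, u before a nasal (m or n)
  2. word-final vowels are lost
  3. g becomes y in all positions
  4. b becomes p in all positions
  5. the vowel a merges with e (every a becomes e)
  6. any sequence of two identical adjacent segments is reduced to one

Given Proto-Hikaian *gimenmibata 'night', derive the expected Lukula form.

Lukula: *gimenmibata > giminmibata > giminmibat > yiminmibat > yiminmipat > yiminmipet  (by pre-nasal raising, apocope, unconditioned shift, unconditioned shift, vowel merger)

yiminmipet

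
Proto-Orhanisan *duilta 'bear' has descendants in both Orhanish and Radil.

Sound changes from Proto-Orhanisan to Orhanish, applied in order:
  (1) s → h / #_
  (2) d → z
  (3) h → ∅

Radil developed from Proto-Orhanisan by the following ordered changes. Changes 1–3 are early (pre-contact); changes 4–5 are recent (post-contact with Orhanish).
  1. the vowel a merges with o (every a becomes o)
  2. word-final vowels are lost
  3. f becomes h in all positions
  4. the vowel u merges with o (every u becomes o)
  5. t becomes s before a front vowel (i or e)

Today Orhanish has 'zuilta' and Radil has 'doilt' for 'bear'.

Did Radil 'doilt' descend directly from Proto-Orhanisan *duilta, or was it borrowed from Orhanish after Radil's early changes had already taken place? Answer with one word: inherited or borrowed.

If inherited, *duilta would pass through all of Radil's changes:
Radil: *duilta > duilto > duilt > doilt  (by vowel merger, apocope, vowel merger)
If borrowed from Orhanish 'zuilta' after the early changes, it would undergo only the recent ones:
  rule 4 (vowel merger): zuilta → zoilta
  rule 5 (palatalisation): no change (zoilta)
  ⇒ as a loan: zoilta
Radil 'doilt' matches the inherited outcome exactly, so it is an inherited cognate, not a loan.

inherited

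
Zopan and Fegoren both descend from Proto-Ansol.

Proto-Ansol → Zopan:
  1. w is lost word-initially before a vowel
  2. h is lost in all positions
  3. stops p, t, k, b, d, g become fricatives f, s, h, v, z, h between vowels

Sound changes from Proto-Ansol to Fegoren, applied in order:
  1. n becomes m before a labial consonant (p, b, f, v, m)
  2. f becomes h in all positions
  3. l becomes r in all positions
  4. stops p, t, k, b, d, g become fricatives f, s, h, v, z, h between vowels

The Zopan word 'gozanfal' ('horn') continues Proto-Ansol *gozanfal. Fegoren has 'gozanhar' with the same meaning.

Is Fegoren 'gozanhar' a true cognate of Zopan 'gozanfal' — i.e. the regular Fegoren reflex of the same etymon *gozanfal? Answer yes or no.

Derive the expected Fegoren reflex of *gozanfal:
Fegoren: *gozanfal > gozamfal > gozamhal > gozamhar  (by nasal place assimilation, unconditioned shift, unconditioned shift)
The regular Fegoren reflex would be 'gozamhar', but the attested form is 'gozanhar'. The correspondence is irregular, so they are not cognates (the Fegoren form has a different source).

no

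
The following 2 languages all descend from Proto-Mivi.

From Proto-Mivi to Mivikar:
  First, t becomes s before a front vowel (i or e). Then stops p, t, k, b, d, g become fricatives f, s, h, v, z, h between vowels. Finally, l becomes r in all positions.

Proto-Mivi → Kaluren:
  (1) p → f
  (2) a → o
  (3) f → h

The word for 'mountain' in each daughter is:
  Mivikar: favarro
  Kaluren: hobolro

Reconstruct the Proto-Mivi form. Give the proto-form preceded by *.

*fabalro

Position 4: Mivikar has a, Kaluren has o. Mivikar preserves a here (none of its changes turn any other segment into a), so the proto-segment is *a.
Position 2: Mivikar has a, Kaluren has o. Mivikar preserves a here (none of its changes turn any other segment into a), so the proto-segment is *a.
This points to *fabalro. Verify forward in each daughter:
Mivikar: *fabalro > favalro > favarro  (by intervocalic lenition, unconditioned shift)
Kaluren: *fabalro
  fabalro (rule 1 does not apply)
  fabalro → fobolro   [vowel merger]
  fobolro → hobolro   [unconditioned shift]
  giving Kaluren hobolro.
No other proto-form is consistent with every reflex, so the reconstruction is *fabalro.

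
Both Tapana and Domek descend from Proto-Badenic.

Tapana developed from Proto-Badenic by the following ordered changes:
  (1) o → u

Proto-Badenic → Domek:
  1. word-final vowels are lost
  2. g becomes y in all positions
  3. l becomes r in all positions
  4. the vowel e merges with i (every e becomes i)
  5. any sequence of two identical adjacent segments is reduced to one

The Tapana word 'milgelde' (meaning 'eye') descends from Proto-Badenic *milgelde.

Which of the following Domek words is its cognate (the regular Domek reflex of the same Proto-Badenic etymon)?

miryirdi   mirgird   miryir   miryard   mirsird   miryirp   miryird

miryird

Domek: start from *milgelde.
  rule 1 (apocope): milgelde → milgeld
  rule 2 (unconditioned shift): milgeld → milyeld
  rule 3 (unconditioned shift): milyeld → miryerd
  rule 4 (vowel merger): miryerd → miryird
  rule 5: no change — miryird
  ⇒ Domek miryird
The other candidates each miss or misapply at least one Domek change.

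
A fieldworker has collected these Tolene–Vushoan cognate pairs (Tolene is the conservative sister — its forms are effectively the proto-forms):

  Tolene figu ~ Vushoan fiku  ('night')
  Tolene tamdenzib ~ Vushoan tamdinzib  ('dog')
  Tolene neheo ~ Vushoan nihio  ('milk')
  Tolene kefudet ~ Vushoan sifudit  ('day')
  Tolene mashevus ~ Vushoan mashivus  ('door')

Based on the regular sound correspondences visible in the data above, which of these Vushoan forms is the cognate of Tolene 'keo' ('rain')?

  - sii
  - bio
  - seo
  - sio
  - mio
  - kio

kefudet ~ sifudit — Tolene k corresponds to Vushoan s word-initially before a front vowel.
neheo ~ nihio — Tolene e corresponds to Vushoan i after a consonant, before a back vowel.
Applying these to Tolene 'keo':
  keo → seo   (k→s word-initially before a front vowel)
  seo → sio   (e→i after a consonant, before a back vowel)
So the Vushoan cognate is 'sio'.

sio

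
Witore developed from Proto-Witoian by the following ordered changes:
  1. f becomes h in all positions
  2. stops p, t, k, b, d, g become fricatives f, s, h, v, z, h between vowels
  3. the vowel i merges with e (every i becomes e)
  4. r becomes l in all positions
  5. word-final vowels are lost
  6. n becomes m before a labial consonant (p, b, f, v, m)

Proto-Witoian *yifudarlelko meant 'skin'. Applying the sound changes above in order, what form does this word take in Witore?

yehuzallelk

Witore: *yifudarlelko > yihudarlelko > yihuzarlelko > yehuzarlelko > yehuzallelko > yehuzallelk  (by unconditioned shift, intervocalic lenition, vowel merger, unconditioned shift, apocope)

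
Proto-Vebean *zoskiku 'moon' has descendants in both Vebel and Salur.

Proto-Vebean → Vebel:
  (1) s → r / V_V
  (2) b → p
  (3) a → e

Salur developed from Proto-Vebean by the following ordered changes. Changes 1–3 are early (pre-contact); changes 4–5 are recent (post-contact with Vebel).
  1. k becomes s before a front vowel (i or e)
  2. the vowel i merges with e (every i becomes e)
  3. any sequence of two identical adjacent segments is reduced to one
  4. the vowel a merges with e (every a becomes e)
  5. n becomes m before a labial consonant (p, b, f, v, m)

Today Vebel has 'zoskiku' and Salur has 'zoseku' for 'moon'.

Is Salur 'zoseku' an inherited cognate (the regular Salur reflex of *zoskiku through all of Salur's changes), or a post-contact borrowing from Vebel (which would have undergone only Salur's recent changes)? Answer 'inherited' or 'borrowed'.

If inherited, *zoskiku would pass through all of Salur's changes:
Salur: *zoskiku
  zoskiku → zossiku   [palatalisation]
  zossiku → zosseku   [vowel merger]
  zosseku → zoseku   [degemination]
  zoseku (rule 4 does not apply)
  zoseku (rule 5 does not apply)
  giving Salur zoseku.
If borrowed from Vebel 'zoskiku' after the early changes, it would undergo only the recent ones:
  rule 4 (vowel merger): no change (zoskiku)
  rule 5 (nasal place assimilation): no change (zoskiku)
  ⇒ as a loan: zoskiku
Salur 'zoseku' matches the inherited outcome exactly, so it is an inherited cognate, not a loan.

inherited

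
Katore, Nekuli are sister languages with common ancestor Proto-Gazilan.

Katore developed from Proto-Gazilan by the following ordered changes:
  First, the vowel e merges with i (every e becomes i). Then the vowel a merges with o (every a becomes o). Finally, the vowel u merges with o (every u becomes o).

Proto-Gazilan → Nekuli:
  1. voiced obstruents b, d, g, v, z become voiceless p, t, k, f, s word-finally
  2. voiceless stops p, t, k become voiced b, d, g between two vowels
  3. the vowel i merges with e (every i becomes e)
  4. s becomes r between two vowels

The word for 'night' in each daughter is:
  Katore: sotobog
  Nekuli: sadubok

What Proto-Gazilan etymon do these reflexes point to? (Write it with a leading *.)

*satubog

Position 3: Katore has t, Nekuli has d. Katore preserves t here (none of its changes turn any other segment into t), so the proto-segment is *t.
Position 7: Katore has g, Nekuli has k. Katore preserves g here (none of its changes turn any other segment into g), so the proto-segment is *g.
Position 4: Katore has o, Nekuli has u. Nekuli preserves u here (none of its changes turn any other segment into u), so the proto-segment is *u.
Verify the candidate proto-form against each daughter:
Katore: *satubog > sotubog > sotobog  (by vowel merger, vowel merger)
Nekuli: *satubog > satubok > sadubok  (by final devoicing, intervocalic voicing)
No other proto-form is consistent with every reflex, so the reconstruction is *satubog.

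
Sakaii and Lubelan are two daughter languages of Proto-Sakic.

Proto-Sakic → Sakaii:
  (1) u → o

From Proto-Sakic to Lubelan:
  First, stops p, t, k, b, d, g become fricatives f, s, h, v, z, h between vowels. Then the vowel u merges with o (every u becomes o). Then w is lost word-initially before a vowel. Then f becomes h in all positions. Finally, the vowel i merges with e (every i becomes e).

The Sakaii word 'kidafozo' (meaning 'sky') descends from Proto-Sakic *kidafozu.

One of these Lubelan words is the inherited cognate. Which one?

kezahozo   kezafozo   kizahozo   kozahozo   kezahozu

Lubelan: *kidafozu
  kidafozu → kizafozu   [intervocalic lenition]
  kizafozu → kizafozo   [vowel merger]
  kizafozo (rule 3 does not apply)
  kizafozo → kizahozo   [unconditioned shift]
  kizahozo → kezahozo   [vowel merger]
  giving Lubelan kezahozo.

kezahozo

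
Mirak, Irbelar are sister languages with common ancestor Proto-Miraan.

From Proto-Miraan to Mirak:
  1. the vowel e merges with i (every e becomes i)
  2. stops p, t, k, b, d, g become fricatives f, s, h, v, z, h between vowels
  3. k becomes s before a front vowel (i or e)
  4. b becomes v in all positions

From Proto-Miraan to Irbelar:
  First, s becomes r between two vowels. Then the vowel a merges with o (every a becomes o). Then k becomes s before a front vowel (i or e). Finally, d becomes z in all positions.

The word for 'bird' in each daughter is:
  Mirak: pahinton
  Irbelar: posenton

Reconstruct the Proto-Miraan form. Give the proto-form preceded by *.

*pakenton

Position 2: Mirak has a, Irbelar has o. Mirak preserves a here (none of its changes turn any other segment into a), so the proto-segment is *a.
Position 3: Mirak has h, Irbelar has s. Taking the neighbouring segments as reconstructed: Mirak h could go back to *k or *g or *h; Irbelar s can only go back to *k — the one source consistent with every daughter is *k.
Position 4: Mirak has i, Irbelar has e. Irbelar preserves e here (none of its changes turn any other segment into e), so the proto-segment is *e.
Verify the candidate proto-form against each daughter:
Mirak: *pakenton
  pakenton → pakinton   [vowel merger]
  pakinton → pahinton   [intervocalic lenition]
  pahinton (rule 3 does not apply)
  pahinton (rule 4 does not apply)
  giving Mirak pahinton.
Irbelar: start from *pakenton.
  rule 1: no change — pakenton
  rule 2 (vowel merger): pakenton → pokenton
  rule 3 (palatalisation): pokenton → posenton
  rule 4: no change — posenton
  ⇒ Irbelar posenton
Only *pakenton yields all of Mirak pahinton, Irbelar posenton.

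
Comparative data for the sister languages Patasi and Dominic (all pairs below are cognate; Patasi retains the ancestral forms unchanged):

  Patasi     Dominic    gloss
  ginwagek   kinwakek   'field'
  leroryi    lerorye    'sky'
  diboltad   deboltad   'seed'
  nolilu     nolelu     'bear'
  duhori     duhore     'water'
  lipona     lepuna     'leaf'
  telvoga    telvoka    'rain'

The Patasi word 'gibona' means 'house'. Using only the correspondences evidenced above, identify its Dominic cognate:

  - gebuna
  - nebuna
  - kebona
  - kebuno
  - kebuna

ginwagek ~ kinwakek — Patasi g corresponds to Dominic k word-initially before a front vowel.
diboltad ~ deboltad — Patasi i corresponds to Dominic e after a consonant, before a labial obstruent.
lipona ~ lepuna — Patasi o corresponds to Dominic u after a consonant, before a nasal.
Applying these to Patasi 'gibona':
  gibona → kibona   (g→k word-initially before a front vowel)
  kibona → kebona   (i→e after a consonant, before a labial obstruent)
  kebona → kebuna   (o→u after a consonant, before a nasal)
So the Dominic cognate is 'kebuna'.

kebuna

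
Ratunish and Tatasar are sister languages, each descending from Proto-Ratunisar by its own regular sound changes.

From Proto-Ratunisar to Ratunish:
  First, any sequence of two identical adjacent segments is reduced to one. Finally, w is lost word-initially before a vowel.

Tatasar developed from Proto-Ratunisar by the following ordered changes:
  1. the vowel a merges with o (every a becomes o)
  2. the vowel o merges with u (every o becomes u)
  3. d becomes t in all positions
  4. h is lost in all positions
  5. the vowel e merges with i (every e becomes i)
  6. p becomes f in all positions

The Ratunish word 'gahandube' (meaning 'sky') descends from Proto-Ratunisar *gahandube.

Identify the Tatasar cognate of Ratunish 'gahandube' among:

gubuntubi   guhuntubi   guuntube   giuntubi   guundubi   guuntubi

Tatasar: *gahandube
  gahandube → gohondube   [vowel merger]
  gohondube → guhundube   [vowel merger]
  guhundube → guhuntube   [unconditioned shift]
  guhuntube → guuntube   [h-loss]
  guuntube → guuntubi   [vowel merger]
  guuntubi (rule 6 does not apply)
  giving Tatasar guuntubi.
Among the options, 'guuntubi' alone shows every Tatasar change applied in order.

guuntubi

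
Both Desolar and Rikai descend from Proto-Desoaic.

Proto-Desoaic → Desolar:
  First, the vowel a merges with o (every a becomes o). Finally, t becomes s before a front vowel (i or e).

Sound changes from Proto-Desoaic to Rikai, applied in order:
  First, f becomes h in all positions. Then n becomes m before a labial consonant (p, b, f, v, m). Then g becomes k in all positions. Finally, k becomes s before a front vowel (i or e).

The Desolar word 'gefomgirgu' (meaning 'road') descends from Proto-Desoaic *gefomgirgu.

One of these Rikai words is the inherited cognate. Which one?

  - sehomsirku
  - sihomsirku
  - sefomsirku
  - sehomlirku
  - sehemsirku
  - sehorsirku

Rikai: start from *gefomgirgu.
  rule 1 (unconditioned shift): gefomgirgu → gehomgirgu
  rule 2: no change — gehomgirgu
  rule 3 (unconditioned shift): gehomgirgu → kehomkirku
  rule 4 (palatalisation): kehomkirku → sehomsirku
  ⇒ Rikai sehomsirku
Among the options, 'sehomsirku' alone shows every Rikai change applied in order.

sehomsirku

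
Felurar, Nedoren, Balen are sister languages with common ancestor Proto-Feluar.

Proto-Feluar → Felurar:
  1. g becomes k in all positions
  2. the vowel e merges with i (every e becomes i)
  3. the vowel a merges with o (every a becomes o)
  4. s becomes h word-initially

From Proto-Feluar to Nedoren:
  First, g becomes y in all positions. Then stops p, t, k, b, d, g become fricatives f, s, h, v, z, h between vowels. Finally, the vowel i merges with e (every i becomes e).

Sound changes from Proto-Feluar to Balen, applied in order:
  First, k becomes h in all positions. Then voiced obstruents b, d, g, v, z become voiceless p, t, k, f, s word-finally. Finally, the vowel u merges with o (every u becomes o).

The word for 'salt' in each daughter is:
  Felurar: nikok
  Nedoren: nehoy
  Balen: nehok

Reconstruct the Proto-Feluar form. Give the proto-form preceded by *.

*nekog

Position 5: Felurar has k, Nedoren has y, Balen has k. In Balen, k can only continue *g, so the proto-segment is *g.
Position 3: Felurar has k, Nedoren has h, Balen has h. Taking the neighbouring segments as reconstructed: Felurar k could go back to *k or *g; Nedoren h could go back to *k or *h; Balen h could go back to *k or *h — the one source consistent with every daughter is *k.
Position 2: Felurar has i, Nedoren has e, Balen has e. Balen preserves e here (none of its changes turn any other segment into e), so the proto-segment is *e.
This points to *nekog. Verify forward in each daughter:
Felurar: *nekog > nekok > nikok  (by unconditioned shift, vowel merger)
Nedoren: *nekog > nekoy > nehoy  (by unconditioned shift, intervocalic lenition)
Balen: *nekog > nehog > nehok  (by unconditioned shift, final devoicing)
No other proto-form is consistent with every reflex, so the reconstruction is *nekog.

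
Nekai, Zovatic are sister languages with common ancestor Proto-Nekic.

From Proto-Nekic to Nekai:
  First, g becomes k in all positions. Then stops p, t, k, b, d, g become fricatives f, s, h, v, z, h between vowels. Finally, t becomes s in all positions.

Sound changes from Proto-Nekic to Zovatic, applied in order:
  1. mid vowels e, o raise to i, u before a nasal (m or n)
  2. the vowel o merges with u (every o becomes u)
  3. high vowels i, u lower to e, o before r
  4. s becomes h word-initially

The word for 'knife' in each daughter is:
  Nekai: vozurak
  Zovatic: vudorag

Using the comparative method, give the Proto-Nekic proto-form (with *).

Position 2: Nekai has o, Zovatic has u. Nekai preserves o here (none of its changes turn any other segment into o), so the proto-segment is *o.
Position 4: Nekai has u, Zovatic has o. Nekai preserves u here (none of its changes turn any other segment into u), so the proto-segment is *u.
Verify the candidate proto-form against each daughter:
Nekai: start from *vodurag.
  rule 1 (unconditioned shift): vodurag → vodurak
  rule 2 (intervocalic lenition): vodurak → vozurak
  rule 3: no change — vozurak
  ⇒ Nekai vozurak
Zovatic: *vodurag
  vodurag (rule 1 does not apply)
  vodurag → vudurag   [vowel merger]
  vudurag → vudorag   [pre-rhotic lowering]
  vudorag (rule 4 does not apply)
  giving Zovatic vudorag.
No other proto-form is consistent with every reflex, so the reconstruction is *vodurag.

*vodurag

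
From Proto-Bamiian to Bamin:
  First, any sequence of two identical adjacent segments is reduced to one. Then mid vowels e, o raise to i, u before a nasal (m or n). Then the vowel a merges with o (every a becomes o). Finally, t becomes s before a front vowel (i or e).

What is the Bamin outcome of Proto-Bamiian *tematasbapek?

simotosbopek

Bamin: *tematasbapek
  tematasbapek (rule 1 does not apply)
  tematasbapek → timatasbapek   [pre-nasal raising]
  timatasbapek → timotosbopek   [vowel merger]
  timotosbopek → simotosbopek   [palatalisation]
  giving Bamin simotosbopek.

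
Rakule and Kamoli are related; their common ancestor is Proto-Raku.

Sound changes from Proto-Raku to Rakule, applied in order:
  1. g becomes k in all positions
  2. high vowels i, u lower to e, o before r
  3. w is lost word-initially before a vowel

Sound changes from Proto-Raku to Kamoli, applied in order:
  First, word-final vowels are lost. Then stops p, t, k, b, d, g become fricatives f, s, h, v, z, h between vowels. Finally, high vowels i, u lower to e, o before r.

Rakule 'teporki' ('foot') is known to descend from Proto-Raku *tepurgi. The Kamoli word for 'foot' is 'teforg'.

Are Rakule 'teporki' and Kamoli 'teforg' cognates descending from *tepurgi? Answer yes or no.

Derive the expected Kamoli reflex of *tepurgi:
Kamoli: *tepurgi > tepurg > tefurg > teforg  (by apocope, intervocalic lenition, pre-rhotic lowering)
Kamoli 'teforg' matches the regular reflex exactly, so the pair is cognate.

yes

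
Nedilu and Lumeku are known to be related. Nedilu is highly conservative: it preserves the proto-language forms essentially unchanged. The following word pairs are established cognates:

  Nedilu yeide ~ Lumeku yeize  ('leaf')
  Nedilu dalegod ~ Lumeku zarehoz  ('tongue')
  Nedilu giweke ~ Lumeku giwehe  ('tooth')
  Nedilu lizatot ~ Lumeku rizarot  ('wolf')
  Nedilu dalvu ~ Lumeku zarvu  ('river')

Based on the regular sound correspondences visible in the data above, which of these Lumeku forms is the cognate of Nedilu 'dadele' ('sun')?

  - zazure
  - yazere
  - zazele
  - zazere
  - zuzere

dalegod ~ zarehoz, dalvu ~ zarvu — Nedilu d corresponds to Lumeku z word-initially before a back vowel.
yeide ~ yeize — Nedilu d corresponds to Lumeku z between vowels (before a front vowel).
dalegod ~ zarehoz — Nedilu l corresponds to Lumeku r between vowels (before a front vowel).
Applying these to Nedilu 'dadele':
  dadele → zadele   (d→z word-initially before a back vowel)
  zadele → zazele   (d→z between vowels (before a front vowel))
  zazele → zazere   (l→r between vowels (before a front vowel))
So the Lumeku cognate is 'zazere'.

zazere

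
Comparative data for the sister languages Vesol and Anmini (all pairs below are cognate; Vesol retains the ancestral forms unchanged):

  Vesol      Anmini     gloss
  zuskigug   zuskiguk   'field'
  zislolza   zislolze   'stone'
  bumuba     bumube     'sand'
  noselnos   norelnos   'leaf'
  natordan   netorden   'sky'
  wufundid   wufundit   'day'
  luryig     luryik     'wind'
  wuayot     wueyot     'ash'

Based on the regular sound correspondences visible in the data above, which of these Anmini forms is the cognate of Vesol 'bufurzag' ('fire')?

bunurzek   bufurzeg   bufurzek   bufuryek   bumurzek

bufurzek

natordan ~ netorden — Vesol a corresponds to Anmini e after a consonant, before a consonant other than r, m, n, p, b, f, v.
zuskigug ~ zuskiguk, luryig ~ luryik — Vesol g corresponds to Anmini k word-finally.
Applying these to Vesol 'bufurzag':
  bufurzag → bufurzeg   (a→e after a consonant, before a consonant other than r, m, n, p, b, f, v)
  bufurzeg → bufurzek   (g→k word-finally)
So the Anmini cognate is 'bufurzek'.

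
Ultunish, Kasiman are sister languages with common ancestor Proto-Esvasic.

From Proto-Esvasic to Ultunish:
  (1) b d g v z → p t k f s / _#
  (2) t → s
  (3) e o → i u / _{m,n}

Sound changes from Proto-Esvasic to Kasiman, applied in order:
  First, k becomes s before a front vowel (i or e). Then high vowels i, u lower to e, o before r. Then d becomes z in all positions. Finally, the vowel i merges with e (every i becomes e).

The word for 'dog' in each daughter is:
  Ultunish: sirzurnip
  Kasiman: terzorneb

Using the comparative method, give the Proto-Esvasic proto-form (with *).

Position 9: Ultunish has p, Kasiman has b. Kasiman preserves b here (none of its changes turn any other segment into b), so the proto-segment is *b.
Position 5: Ultunish has u, Kasiman has o. Taking the neighbouring segments as reconstructed: Ultunish u can only go back to *u; Kasiman o could go back to *o or *u — the one source consistent with every daughter is *u.
Verify the candidate proto-form against each daughter:
Ultunish: *tirzurnib
  tirzurnib → tirzurnip   [final devoicing]
  tirzurnip → sirzurnip   [unconditioned shift]
  sirzurnip (rule 3 does not apply)
  giving Ultunish sirzurnip.
Kasiman: start from *tirzurnib.
  rule 1: no change — tirzurnib
  rule 2 (pre-rhotic lowering): tirzurnib → terzornib
  rule 3: no change — terzornib
  rule 4 (vowel merger): terzornib → terzorneb
  ⇒ Kasiman terzorneb
No other proto-form is consistent with every reflex, so the reconstruction is *tirzurnib.

*tirzurnib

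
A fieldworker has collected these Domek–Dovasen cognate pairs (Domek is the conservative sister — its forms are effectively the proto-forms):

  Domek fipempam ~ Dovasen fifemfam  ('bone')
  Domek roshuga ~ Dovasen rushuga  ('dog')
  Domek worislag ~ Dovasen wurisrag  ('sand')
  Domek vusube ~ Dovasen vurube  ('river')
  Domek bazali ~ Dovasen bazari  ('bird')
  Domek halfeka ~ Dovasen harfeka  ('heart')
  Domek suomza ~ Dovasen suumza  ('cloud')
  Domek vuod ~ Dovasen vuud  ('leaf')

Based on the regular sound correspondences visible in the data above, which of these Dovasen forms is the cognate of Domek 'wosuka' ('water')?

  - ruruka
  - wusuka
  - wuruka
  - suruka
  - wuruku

roshuga ~ rushuga — Domek o corresponds to Dovasen u after a consonant, before a consonant other than r, m, n, p, b, f, v.
vusube ~ vurube — Domek s corresponds to Dovasen r between vowels (before a back vowel).
Applying these to Domek 'wosuka':
  wosuka → wusuka   (o→u after a consonant, before a consonant other than r, m, n, p, b, f, v)
  wusuka → wuruka   (s→r between vowels (before a back vowel))
So the Dovasen cognate is 'wuruka'.

wuruka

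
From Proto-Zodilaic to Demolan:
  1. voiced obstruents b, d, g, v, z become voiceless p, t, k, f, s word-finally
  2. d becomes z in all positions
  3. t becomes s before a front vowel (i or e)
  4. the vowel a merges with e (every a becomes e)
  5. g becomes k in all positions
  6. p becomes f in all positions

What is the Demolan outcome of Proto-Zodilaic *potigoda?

Demolan: *potigoda > potigoza > posigoza > posigoze > posikoze > fosikoze  (by unconditioned shift, palatalisation, vowel merger, unconditioned shift, unconditioned shift)

fosikoze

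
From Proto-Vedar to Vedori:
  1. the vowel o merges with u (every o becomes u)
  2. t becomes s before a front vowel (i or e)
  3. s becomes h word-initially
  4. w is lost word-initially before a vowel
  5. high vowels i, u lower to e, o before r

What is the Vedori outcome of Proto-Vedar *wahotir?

ahuser

Vedori: *wahotir > wahutir > wahusir > ahusir > ahuser  (by vowel merger, palatalisation, glide loss, pre-rhotic lowering)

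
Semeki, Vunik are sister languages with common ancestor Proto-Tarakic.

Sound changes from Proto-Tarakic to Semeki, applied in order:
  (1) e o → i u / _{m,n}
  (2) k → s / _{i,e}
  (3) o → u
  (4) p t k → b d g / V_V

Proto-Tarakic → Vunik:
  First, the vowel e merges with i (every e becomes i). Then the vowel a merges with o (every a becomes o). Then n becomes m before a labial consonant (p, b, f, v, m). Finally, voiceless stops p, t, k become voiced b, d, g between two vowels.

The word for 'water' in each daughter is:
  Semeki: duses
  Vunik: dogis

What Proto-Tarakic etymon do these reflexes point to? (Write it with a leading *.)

*dokes

Position 3: Semeki has s, Vunik has g. Taking the neighbouring segments as reconstructed: Semeki s could go back to *k or *s; Vunik g could go back to *k or *g — the one source consistent with every daughter is *k.
Position 4: Semeki has e, Vunik has i. Semeki preserves e here (none of its changes turn any other segment into e), so the proto-segment is *e.
Position 2: Semeki has u, Vunik has o. Taking the neighbouring segments as reconstructed: Semeki u could go back to *o or *u; Vunik o could go back to *a or *o — the one source consistent with every daughter is *o.
Continuing position by position gives *dokes; check it forward:
Semeki: *dokes
  dokes (rule 1 does not apply)
  dokes → doses   [palatalisation]
  doses → duses   [vowel merger]
  duses (rule 4 does not apply)
  giving Semeki duses.
Vunik: *dokes
  dokes → dokis   [vowel merger]
  dokis (rule 2 does not apply)
  dokis (rule 3 does not apply)
  dokis → dogis   [intervocalic voicing]
  giving Vunik dogis.
*dokes is the unique common source.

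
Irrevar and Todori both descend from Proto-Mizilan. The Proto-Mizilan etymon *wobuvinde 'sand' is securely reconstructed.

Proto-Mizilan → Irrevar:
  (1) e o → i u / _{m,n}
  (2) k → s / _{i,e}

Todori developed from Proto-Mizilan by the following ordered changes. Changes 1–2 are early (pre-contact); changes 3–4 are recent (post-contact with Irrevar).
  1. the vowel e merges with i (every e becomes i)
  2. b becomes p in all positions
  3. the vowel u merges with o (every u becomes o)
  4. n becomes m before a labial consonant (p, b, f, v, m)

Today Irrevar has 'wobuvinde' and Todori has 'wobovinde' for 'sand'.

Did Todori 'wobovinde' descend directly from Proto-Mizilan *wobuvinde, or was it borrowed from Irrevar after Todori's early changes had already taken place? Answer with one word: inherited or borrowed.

borrowed

If inherited, *wobuvinde would pass through all of Todori's changes:
Todori: *wobuvinde
  wobuvinde → wobuvindi   [vowel merger]
  wobuvindi → wopuvindi   [unconditioned shift]
  wopuvindi → wopovindi   [vowel merger]
  wopovindi (rule 4 does not apply)
  giving Todori wopovindi.
If borrowed from Irrevar 'wobuvinde' after the early changes, it would undergo only the recent ones:
  rule 3 (vowel merger): wobuvinde → wobovinde
  rule 4 (nasal place assimilation): no change (wobovinde)
  ⇒ as a loan: wobovinde
Todori 'wobovinde' matches the loan outcome 'wobovinde', not the inherited 'wopovindi' — it skipped the early Todori changes, so it was borrowed from Irrevar.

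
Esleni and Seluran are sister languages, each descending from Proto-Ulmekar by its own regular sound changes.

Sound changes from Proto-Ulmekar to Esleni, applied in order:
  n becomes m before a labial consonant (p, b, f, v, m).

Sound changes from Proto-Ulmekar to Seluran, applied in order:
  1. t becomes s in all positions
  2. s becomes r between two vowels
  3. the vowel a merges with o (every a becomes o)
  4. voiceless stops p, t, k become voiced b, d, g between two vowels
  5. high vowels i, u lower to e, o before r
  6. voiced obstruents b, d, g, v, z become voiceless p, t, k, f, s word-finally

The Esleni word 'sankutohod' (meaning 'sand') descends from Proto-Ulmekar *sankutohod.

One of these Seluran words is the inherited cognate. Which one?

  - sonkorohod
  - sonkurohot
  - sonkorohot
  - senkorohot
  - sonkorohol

sonkorohot

Seluran: *sankutohod > sankusohod > sankurohod > sonkurohod > sonkorohod > sonkorohot  (by unconditioned shift, rhotacism, vowel merger, pre-rhotic lowering, final devoicing)
Only 'sonkorohot' matches the regular Seluran development of *sankutohod.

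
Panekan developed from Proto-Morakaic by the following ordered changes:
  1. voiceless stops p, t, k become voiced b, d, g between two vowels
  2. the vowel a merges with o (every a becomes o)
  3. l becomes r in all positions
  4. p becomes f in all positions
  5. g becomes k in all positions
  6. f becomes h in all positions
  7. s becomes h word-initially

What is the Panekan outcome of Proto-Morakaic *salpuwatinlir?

horhuwodinrir

Panekan: start from *salpuwatinlir.
  rule 1 (intervocalic voicing): salpuwatinlir → salpuwadinlir
  rule 2 (vowel merger): salpuwadinlir → solpuwodinlir
  rule 3 (unconditioned shift): solpuwodinlir → sorpuwodinrir
  rule 4 (unconditioned shift): sorpuwodinrir → sorfuwodinrir
  rule 5: no change — sorfuwodinrir
  rule 6 (unconditioned shift): sorfuwodinrir → sorhuwodinrir
  rule 7 (debuccalisation): sorhuwodinrir → horhuwodinrir
  ⇒ Panekan horhuwodinrir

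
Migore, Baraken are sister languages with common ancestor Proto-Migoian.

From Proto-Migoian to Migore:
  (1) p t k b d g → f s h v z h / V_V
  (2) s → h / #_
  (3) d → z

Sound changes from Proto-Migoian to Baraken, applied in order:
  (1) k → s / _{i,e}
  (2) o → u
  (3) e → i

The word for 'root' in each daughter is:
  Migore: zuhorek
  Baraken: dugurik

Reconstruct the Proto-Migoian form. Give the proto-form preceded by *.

Position 1: Migore has z, Baraken has d. Baraken preserves d here (none of its changes turn any other segment into d), so the proto-segment is *d.
Position 4: Migore has o, Baraken has u. Migore preserves o here (none of its changes turn any other segment into o), so the proto-segment is *o.
Continuing position by position gives *dugorek; check it forward:
Migore: *dugorek > duhorek > zuhorek  (by intervocalic lenition, unconditioned shift)
Baraken: start from *dugorek.
  rule 1: no change — dugorek
  rule 2 (vowel merger): dugorek → dugurek
  rule 3 (vowel merger): dugurek → dugurik
  ⇒ Baraken dugurik
Only *dugorek yields all of Migore zuhorek, Baraken dugurik.

*dugorek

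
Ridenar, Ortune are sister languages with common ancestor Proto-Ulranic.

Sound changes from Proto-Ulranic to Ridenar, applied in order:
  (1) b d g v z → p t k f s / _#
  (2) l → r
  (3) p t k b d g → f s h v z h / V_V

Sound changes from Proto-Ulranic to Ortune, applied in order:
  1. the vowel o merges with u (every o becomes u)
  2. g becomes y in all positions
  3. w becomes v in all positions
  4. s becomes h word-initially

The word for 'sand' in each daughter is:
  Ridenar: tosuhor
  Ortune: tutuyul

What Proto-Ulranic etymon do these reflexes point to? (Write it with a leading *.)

*totugol

Position 6: Ridenar has o, Ortune has u. Ridenar preserves o here (none of its changes turn any other segment into o), so the proto-segment is *o.
Position 3: Ridenar has s, Ortune has t. Ortune preserves t here (none of its changes turn any other segment into t), so the proto-segment is *t.
Position 2: Ridenar has o, Ortune has u. Ridenar preserves o here (none of its changes turn any other segment into o), so the proto-segment is *o.
Verify the candidate proto-form against each daughter:
Ridenar: *totugol
  totugol (rule 1 does not apply)
  totugol → totugor   [unconditioned shift]
  totugor → tosuhor   [intervocalic lenition]
  giving Ridenar tosuhor.
Ortune: *totugol
  totugol → tutugul   [vowel merger]
  tutugul → tutuyul   [unconditioned shift]
  tutuyul (rule 3 does not apply)
  tutuyul (rule 4 does not apply)
  giving Ortune tutuyul.
*totugol is the unique common source.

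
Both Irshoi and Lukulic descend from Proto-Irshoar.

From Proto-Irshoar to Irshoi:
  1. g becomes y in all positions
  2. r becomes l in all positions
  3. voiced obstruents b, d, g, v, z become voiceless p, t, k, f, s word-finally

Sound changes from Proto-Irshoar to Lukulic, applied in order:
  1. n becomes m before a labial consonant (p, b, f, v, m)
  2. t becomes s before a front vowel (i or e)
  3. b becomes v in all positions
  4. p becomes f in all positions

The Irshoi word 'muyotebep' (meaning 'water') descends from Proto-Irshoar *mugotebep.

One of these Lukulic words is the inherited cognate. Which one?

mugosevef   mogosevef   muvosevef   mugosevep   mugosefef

Lukulic: *mugotebep
  mugotebep (rule 1 does not apply)
  mugotebep → mugosebep   [palatalisation]
  mugosebep → mugosevep   [unconditioned shift]
  mugosevep → mugosevef   [unconditioned shift]
  giving Lukulic mugosevef.

mugosevef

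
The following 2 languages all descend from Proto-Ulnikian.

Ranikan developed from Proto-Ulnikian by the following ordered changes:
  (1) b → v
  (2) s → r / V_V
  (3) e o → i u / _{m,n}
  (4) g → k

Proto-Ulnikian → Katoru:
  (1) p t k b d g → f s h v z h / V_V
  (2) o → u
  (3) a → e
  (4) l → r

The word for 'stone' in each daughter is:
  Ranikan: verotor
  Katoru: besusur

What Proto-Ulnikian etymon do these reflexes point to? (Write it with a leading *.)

*besotor

Position 1: Ranikan has v, Katoru has b. Katoru preserves b here (none of its changes turn any other segment into b), so the proto-segment is *b.
Position 6: Ranikan has o, Katoru has u. Ranikan preserves o here (none of its changes turn any other segment into o), so the proto-segment is *o.
This points to *besotor. Verify forward in each daughter:
Ranikan: *besotor > vesotor > verotor  (by unconditioned shift, rhotacism)
Katoru: start from *besotor.
  rule 1 (intervocalic lenition): besotor → besosor
  rule 2 (vowel merger): besosor → besusur
  rule 3: no change — besusur
  rule 4: no change — besusur
  ⇒ Katoru besusur
*besotor is the unique common source.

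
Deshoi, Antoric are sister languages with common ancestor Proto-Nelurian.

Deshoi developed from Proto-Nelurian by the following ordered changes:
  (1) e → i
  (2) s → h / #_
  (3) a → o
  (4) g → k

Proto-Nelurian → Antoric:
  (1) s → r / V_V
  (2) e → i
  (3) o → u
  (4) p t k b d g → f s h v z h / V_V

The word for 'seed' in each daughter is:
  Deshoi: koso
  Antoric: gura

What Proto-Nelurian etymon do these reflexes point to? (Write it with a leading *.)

*gosa

Position 1: Deshoi has k, Antoric has g. Antoric preserves g here (none of its changes turn any other segment into g), so the proto-segment is *g.
Position 3: Deshoi has s, Antoric has r. Deshoi preserves s here (none of its changes turn any other segment into s), so the proto-segment is *s.
Verify the candidate proto-form against each daughter:
Deshoi: *gosa
  gosa (rule 1 does not apply)
  gosa (rule 2 does not apply)
  gosa → goso   [vowel merger]
  goso → koso   [unconditioned shift]
  giving Deshoi koso.
Antoric: start from *gosa.
  rule 1 (rhotacism): gosa → gora
  rule 2: no change — gora
  rule 3 (vowel merger): gora → gura
  rule 4: no change — gura
  ⇒ Antoric gura
*gosa is the unique common source.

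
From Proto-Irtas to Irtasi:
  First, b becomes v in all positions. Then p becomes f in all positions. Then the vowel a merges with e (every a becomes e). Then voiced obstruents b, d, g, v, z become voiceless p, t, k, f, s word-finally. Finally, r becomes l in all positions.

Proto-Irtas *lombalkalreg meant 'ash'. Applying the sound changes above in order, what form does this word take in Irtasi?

Irtasi: start from *lombalkalreg.
  rule 1 (unconditioned shift): lombalkalreg → lomvalkalreg
  rule 2: no change — lomvalkalreg
  rule 3 (vowel merger): lomvalkalreg → lomvelkelreg
  rule 4 (final devoicing): lomvelkelreg → lomvelkelrek
  rule 5 (unconditioned shift): lomvelkelrek → lomvelkellek
  ⇒ Irtasi lomvelkellek

lomvelkellek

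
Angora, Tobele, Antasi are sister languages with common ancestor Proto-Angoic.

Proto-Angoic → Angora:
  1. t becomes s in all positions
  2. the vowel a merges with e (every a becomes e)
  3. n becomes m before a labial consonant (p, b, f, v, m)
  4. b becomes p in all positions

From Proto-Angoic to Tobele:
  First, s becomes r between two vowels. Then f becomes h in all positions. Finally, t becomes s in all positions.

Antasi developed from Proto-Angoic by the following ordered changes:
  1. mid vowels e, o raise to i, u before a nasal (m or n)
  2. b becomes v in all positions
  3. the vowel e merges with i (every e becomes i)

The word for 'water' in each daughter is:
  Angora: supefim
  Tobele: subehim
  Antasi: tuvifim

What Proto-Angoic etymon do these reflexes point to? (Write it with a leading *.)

*tubefim

Position 1: Angora has s, Tobele has s, Antasi has t. Antasi preserves t here (none of its changes turn any other segment into t), so the proto-segment is *t.
Position 4: Angora has e, Tobele has e, Antasi has i. Tobele preserves e here (none of its changes turn any other segment into e), so the proto-segment is *e.
This points to *tubefim. Verify forward in each daughter:
Angora: *tubefim
  tubefim → subefim   [unconditioned shift]
  subefim (rule 2 does not apply)
  subefim (rule 3 does not apply)
  subefim → supefim   [unconditioned shift]
  giving Angora supefim.
Tobele: *tubefim > tubehim > subehim  (by unconditioned shift, unconditioned shift)
Antasi: *tubefim
  tubefim (rule 1 does not apply)
  tubefim → tuvefim   [unconditioned shift]
  tuvefim → tuvifim   [vowel merger]
  giving Antasi tuvifim.
Only *tubefim yields all of Angora supefim, Tobele subehim, Antasi tuvifim.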